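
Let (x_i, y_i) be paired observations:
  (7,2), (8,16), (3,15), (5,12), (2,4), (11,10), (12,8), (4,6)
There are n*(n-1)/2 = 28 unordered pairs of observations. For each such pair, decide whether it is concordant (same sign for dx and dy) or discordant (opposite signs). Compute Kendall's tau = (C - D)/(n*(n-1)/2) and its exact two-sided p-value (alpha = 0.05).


Step 1: Enumerate the 28 unordered pairs (i,j) with i<j and classify each by sign(x_j-x_i) * sign(y_j-y_i).
  (1,2):dx=+1,dy=+14->C; (1,3):dx=-4,dy=+13->D; (1,4):dx=-2,dy=+10->D; (1,5):dx=-5,dy=+2->D
  (1,6):dx=+4,dy=+8->C; (1,7):dx=+5,dy=+6->C; (1,8):dx=-3,dy=+4->D; (2,3):dx=-5,dy=-1->C
  (2,4):dx=-3,dy=-4->C; (2,5):dx=-6,dy=-12->C; (2,6):dx=+3,dy=-6->D; (2,7):dx=+4,dy=-8->D
  (2,8):dx=-4,dy=-10->C; (3,4):dx=+2,dy=-3->D; (3,5):dx=-1,dy=-11->C; (3,6):dx=+8,dy=-5->D
  (3,7):dx=+9,dy=-7->D; (3,8):dx=+1,dy=-9->D; (4,5):dx=-3,dy=-8->C; (4,6):dx=+6,dy=-2->D
  (4,7):dx=+7,dy=-4->D; (4,8):dx=-1,dy=-6->C; (5,6):dx=+9,dy=+6->C; (5,7):dx=+10,dy=+4->C
  (5,8):dx=+2,dy=+2->C; (6,7):dx=+1,dy=-2->D; (6,8):dx=-7,dy=-4->C; (7,8):dx=-8,dy=-2->C
Step 2: C = 15, D = 13, total pairs = 28.
Step 3: tau = (C - D)/(n(n-1)/2) = (15 - 13)/28 = 0.071429.
Step 4: Exact two-sided p-value (enumerate n! = 40320 permutations of y under H0): p = 0.904861.
Step 5: alpha = 0.05. fail to reject H0.

tau_b = 0.0714 (C=15, D=13), p = 0.904861, fail to reject H0.


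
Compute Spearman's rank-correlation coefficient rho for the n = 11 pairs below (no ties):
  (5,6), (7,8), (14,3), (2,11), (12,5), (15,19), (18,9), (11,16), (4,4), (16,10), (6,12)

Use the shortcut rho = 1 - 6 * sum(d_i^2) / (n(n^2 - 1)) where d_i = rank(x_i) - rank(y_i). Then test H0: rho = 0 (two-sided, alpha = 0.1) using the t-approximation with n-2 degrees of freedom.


Step 1: Rank x and y separately (midranks; no ties here).
rank(x): 5->3, 7->5, 14->8, 2->1, 12->7, 15->9, 18->11, 11->6, 4->2, 16->10, 6->4
rank(y): 6->4, 8->5, 3->1, 11->8, 5->3, 19->11, 9->6, 16->10, 4->2, 10->7, 12->9
Step 2: d_i = R_x(i) - R_y(i); compute d_i^2.
  (3-4)^2=1, (5-5)^2=0, (8-1)^2=49, (1-8)^2=49, (7-3)^2=16, (9-11)^2=4, (11-6)^2=25, (6-10)^2=16, (2-2)^2=0, (10-7)^2=9, (4-9)^2=25
sum(d^2) = 194.
Step 3: rho = 1 - 6*194 / (11*(11^2 - 1)) = 1 - 1164/1320 = 0.118182.
Step 4: Under H0, t = rho * sqrt((n-2)/(1-rho^2)) = 0.3570 ~ t(9).
Step 5: Two-sided p-value from the t-distribution with 9 df = 0.729285.
Step 6: alpha = 0.1. fail to reject H0.

rho = 0.1182, p = 0.729285, fail to reject H0 at alpha = 0.1.


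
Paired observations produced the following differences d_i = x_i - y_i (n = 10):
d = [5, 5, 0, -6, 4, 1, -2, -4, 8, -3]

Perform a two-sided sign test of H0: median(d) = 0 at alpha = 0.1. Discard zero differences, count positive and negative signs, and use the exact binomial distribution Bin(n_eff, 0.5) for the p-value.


Step 1: Discard zero differences. Original n = 10; n_eff = number of nonzero differences = 9.
Nonzero differences (with sign): +5, +5, -6, +4, +1, -2, -4, +8, -3
Step 2: Count signs: positive = 5, negative = 4.
Step 3: Under H0: P(positive) = 0.5, so the number of positives S ~ Bin(9, 0.5).
Step 4: Two-sided exact p-value = sum of Bin(9,0.5) probabilities at or below the observed probability = 1.000000.
Step 5: alpha = 0.1. fail to reject H0.

n_eff = 9, pos = 5, neg = 4, p = 1.000000, fail to reject H0.


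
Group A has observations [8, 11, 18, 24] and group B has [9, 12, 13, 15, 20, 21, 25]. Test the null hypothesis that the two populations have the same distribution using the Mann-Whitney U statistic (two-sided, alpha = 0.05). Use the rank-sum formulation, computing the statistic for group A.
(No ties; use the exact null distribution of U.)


Step 1: Combine and sort all 11 observations; assign midranks.
sorted (value, group): (8,X), (9,Y), (11,X), (12,Y), (13,Y), (15,Y), (18,X), (20,Y), (21,Y), (24,X), (25,Y)
ranks: 8->1, 9->2, 11->3, 12->4, 13->5, 15->6, 18->7, 20->8, 21->9, 24->10, 25->11
Step 2: Rank sum for X: R1 = 1 + 3 + 7 + 10 = 21.
Step 3: U_X = R1 - n1(n1+1)/2 = 21 - 4*5/2 = 21 - 10 = 11.
       U_Y = n1*n2 - U_X = 28 - 11 = 17.
Step 4: No ties, so the exact null distribution of U (based on enumerating the C(11,4) = 330 equally likely rank assignments) gives the two-sided p-value.
Step 5: p-value = 0.648485; compare to alpha = 0.05. fail to reject H0.

U_X = 11, p = 0.648485, fail to reject H0 at alpha = 0.05.


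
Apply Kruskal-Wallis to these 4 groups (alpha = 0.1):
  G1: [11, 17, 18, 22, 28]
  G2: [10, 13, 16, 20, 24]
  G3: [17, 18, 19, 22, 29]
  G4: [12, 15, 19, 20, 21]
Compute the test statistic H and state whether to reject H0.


Step 1: Combine all N = 20 observations and assign midranks.
sorted (value, group, rank): (10,G2,1), (11,G1,2), (12,G4,3), (13,G2,4), (15,G4,5), (16,G2,6), (17,G1,7.5), (17,G3,7.5), (18,G1,9.5), (18,G3,9.5), (19,G3,11.5), (19,G4,11.5), (20,G2,13.5), (20,G4,13.5), (21,G4,15), (22,G1,16.5), (22,G3,16.5), (24,G2,18), (28,G1,19), (29,G3,20)
Step 2: Sum ranks within each group.
R_1 = 54.5 (n_1 = 5)
R_2 = 42.5 (n_2 = 5)
R_3 = 65 (n_3 = 5)
R_4 = 48 (n_4 = 5)
Step 3: H = 12/(N(N+1)) * sum(R_i^2/n_i) - 3(N+1)
     = 12/(20*21) * (54.5^2/5 + 42.5^2/5 + 65^2/5 + 48^2/5) - 3*21
     = 0.028571 * 2261.1 - 63
     = 1.602857.
Step 4: Ties present; correction factor C = 1 - 30/(20^3 - 20) = 0.996241. Corrected H = 1.602857 / 0.996241 = 1.608906.
Step 5: Under H0, H ~ chi^2(3); p-value = 0.657372.
Step 6: alpha = 0.1. fail to reject H0.

H = 1.6089, df = 3, p = 0.657372, fail to reject H0.


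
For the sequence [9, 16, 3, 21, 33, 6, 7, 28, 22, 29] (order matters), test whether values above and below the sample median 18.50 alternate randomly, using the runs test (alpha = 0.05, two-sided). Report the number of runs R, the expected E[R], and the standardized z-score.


Step 1: Compute median = 18.50; label A = above, B = below.
Labels in order: BBBAABBAAA  (n_A = 5, n_B = 5)
Step 2: Count runs R = 4.
Step 3: Under H0 (random ordering), E[R] = 2*n_A*n_B/(n_A+n_B) + 1 = 2*5*5/10 + 1 = 6.0000.
        Var[R] = 2*n_A*n_B*(2*n_A*n_B - n_A - n_B) / ((n_A+n_B)^2 * (n_A+n_B-1)) = 2000/900 = 2.2222.
        SD[R] = 1.4907.
Step 4: Continuity-corrected z = (R + 0.5 - E[R]) / SD[R] = (4 + 0.5 - 6.0000) / 1.4907 = -1.0062.
Step 5: Two-sided p-value via normal approximation = 2*(1 - Phi(|z|)) = 0.314305.
Step 6: alpha = 0.05. fail to reject H0.

R = 4, z = -1.0062, p = 0.314305, fail to reject H0.


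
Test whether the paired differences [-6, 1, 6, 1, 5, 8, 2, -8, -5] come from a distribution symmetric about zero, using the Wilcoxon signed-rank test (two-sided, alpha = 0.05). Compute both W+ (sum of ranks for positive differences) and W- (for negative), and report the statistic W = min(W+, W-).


Step 1: Drop any zero differences (none here) and take |d_i|.
|d| = [6, 1, 6, 1, 5, 8, 2, 8, 5]
Step 2: Midrank |d_i| (ties get averaged ranks).
ranks: |6|->6.5, |1|->1.5, |6|->6.5, |1|->1.5, |5|->4.5, |8|->8.5, |2|->3, |8|->8.5, |5|->4.5
Step 3: Attach original signs; sum ranks with positive sign and with negative sign.
W+ = 1.5 + 6.5 + 1.5 + 4.5 + 8.5 + 3 = 25.5
W- = 6.5 + 8.5 + 4.5 = 19.5
(Check: W+ + W- = 45 should equal n(n+1)/2 = 45.)
Step 4: Test statistic W = min(W+, W-) = 19.5.
Step 5: Ties in |d|, so use the tie-corrected normal approximation.
        E[W] = n(n+1)/4 = 9*10/4 = 22.5.
        Tie groups: |d|=1 (t=2), |d|=5 (t=2), |d|=6 (t=2), |d|=8 (t=2); sum(t^3 - t) = 24.
        Var[W] = n(n+1)(2n+1)/24 - sum(t^3-t)/48 = 1710/24 - 24/48 = 70.75.
        z = (W - E[W]) / sqrt(Var[W]) = (19.5 - 22.5) / 8.4113 = -0.3567.
        Two-sided p = 2*Phi(z) = 0.721344.
Step 6: alpha = 0.05. fail to reject H0.

W+ = 25.5, W- = 19.5, W = min = 19.5, p = 0.721344, fail to reject H0.


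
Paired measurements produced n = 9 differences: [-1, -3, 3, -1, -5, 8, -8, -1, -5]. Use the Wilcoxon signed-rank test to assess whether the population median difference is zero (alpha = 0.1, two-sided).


Step 1: Drop any zero differences (none here) and take |d_i|.
|d| = [1, 3, 3, 1, 5, 8, 8, 1, 5]
Step 2: Midrank |d_i| (ties get averaged ranks).
ranks: |1|->2, |3|->4.5, |3|->4.5, |1|->2, |5|->6.5, |8|->8.5, |8|->8.5, |1|->2, |5|->6.5
Step 3: Attach original signs; sum ranks with positive sign and with negative sign.
W+ = 4.5 + 8.5 = 13
W- = 2 + 4.5 + 2 + 6.5 + 8.5 + 2 + 6.5 = 32
(Check: W+ + W- = 45 should equal n(n+1)/2 = 45.)
Step 4: Test statistic W = min(W+, W-) = 13.
Step 5: Ties in |d|, so use the tie-corrected normal approximation.
        E[W] = n(n+1)/4 = 9*10/4 = 22.5.
        Tie groups: |d|=1 (t=3), |d|=3 (t=2), |d|=5 (t=2), |d|=8 (t=2); sum(t^3 - t) = 42.
        Var[W] = n(n+1)(2n+1)/24 - sum(t^3-t)/48 = 1710/24 - 42/48 = 70.375.
        z = (W - E[W]) / sqrt(Var[W]) = (13 - 22.5) / 8.3890 = -1.1324.
        Two-sided p = 2*Phi(z) = 0.257450.
Step 6: alpha = 0.1. fail to reject H0.

W+ = 13, W- = 32, W = min = 13, p = 0.257450, fail to reject H0.


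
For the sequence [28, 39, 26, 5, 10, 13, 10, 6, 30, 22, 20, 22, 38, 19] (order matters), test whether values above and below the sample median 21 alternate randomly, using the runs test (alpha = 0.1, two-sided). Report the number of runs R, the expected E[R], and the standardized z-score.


Step 1: Compute median = 21; label A = above, B = below.
Labels in order: AAABBBBBAABAAB  (n_A = 7, n_B = 7)
Step 2: Count runs R = 6.
Step 3: Under H0 (random ordering), E[R] = 2*n_A*n_B/(n_A+n_B) + 1 = 2*7*7/14 + 1 = 8.0000.
        Var[R] = 2*n_A*n_B*(2*n_A*n_B - n_A - n_B) / ((n_A+n_B)^2 * (n_A+n_B-1)) = 8232/2548 = 3.2308.
        SD[R] = 1.7974.
Step 4: Continuity-corrected z = (R + 0.5 - E[R]) / SD[R] = (6 + 0.5 - 8.0000) / 1.7974 = -0.8345.
Step 5: Two-sided p-value via normal approximation = 2*(1 - Phi(|z|)) = 0.403986.
Step 6: alpha = 0.1. fail to reject H0.

R = 6, z = -0.8345, p = 0.403986, fail to reject H0.


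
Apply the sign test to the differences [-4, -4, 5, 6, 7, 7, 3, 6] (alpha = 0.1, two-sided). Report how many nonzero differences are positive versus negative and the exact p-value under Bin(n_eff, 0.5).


Step 1: Discard zero differences. Original n = 8; n_eff = number of nonzero differences = 8.
Nonzero differences (with sign): -4, -4, +5, +6, +7, +7, +3, +6
Step 2: Count signs: positive = 6, negative = 2.
Step 3: Under H0: P(positive) = 0.5, so the number of positives S ~ Bin(8, 0.5).
Step 4: Two-sided exact p-value = sum of Bin(8,0.5) probabilities at or below the observed probability = 0.289062.
Step 5: alpha = 0.1. fail to reject H0.

n_eff = 8, pos = 6, neg = 2, p = 0.289062, fail to reject H0.


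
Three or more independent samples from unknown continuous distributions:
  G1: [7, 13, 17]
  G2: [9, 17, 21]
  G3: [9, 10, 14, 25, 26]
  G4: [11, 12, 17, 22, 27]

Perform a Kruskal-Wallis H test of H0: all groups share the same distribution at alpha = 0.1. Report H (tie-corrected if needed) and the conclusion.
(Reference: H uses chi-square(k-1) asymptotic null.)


Step 1: Combine all N = 16 observations and assign midranks.
sorted (value, group, rank): (7,G1,1), (9,G2,2.5), (9,G3,2.5), (10,G3,4), (11,G4,5), (12,G4,6), (13,G1,7), (14,G3,8), (17,G1,10), (17,G2,10), (17,G4,10), (21,G2,12), (22,G4,13), (25,G3,14), (26,G3,15), (27,G4,16)
Step 2: Sum ranks within each group.
R_1 = 18 (n_1 = 3)
R_2 = 24.5 (n_2 = 3)
R_3 = 43.5 (n_3 = 5)
R_4 = 50 (n_4 = 5)
Step 3: H = 12/(N(N+1)) * sum(R_i^2/n_i) - 3(N+1)
     = 12/(16*17) * (18^2/3 + 24.5^2/3 + 43.5^2/5 + 50^2/5) - 3*17
     = 0.044118 * 1186.53 - 51
     = 1.347059.
Step 4: Ties present; correction factor C = 1 - 30/(16^3 - 16) = 0.992647. Corrected H = 1.347059 / 0.992647 = 1.357037.
Step 5: Under H0, H ~ chi^2(3); p-value = 0.715636.
Step 6: alpha = 0.1. fail to reject H0.

H = 1.3570, df = 3, p = 0.715636, fail to reject H0.


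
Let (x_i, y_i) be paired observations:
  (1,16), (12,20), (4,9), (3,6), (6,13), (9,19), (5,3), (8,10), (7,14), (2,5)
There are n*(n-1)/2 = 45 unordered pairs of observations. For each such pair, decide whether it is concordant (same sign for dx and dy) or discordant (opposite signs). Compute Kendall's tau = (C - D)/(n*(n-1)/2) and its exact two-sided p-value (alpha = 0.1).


Step 1: Enumerate the 45 unordered pairs (i,j) with i<j and classify each by sign(x_j-x_i) * sign(y_j-y_i).
  (1,2):dx=+11,dy=+4->C; (1,3):dx=+3,dy=-7->D; (1,4):dx=+2,dy=-10->D; (1,5):dx=+5,dy=-3->D
  (1,6):dx=+8,dy=+3->C; (1,7):dx=+4,dy=-13->D; (1,8):dx=+7,dy=-6->D; (1,9):dx=+6,dy=-2->D
  (1,10):dx=+1,dy=-11->D; (2,3):dx=-8,dy=-11->C; (2,4):dx=-9,dy=-14->C; (2,5):dx=-6,dy=-7->C
  (2,6):dx=-3,dy=-1->C; (2,7):dx=-7,dy=-17->C; (2,8):dx=-4,dy=-10->C; (2,9):dx=-5,dy=-6->C
  (2,10):dx=-10,dy=-15->C; (3,4):dx=-1,dy=-3->C; (3,5):dx=+2,dy=+4->C; (3,6):dx=+5,dy=+10->C
  (3,7):dx=+1,dy=-6->D; (3,8):dx=+4,dy=+1->C; (3,9):dx=+3,dy=+5->C; (3,10):dx=-2,dy=-4->C
  (4,5):dx=+3,dy=+7->C; (4,6):dx=+6,dy=+13->C; (4,7):dx=+2,dy=-3->D; (4,8):dx=+5,dy=+4->C
  (4,9):dx=+4,dy=+8->C; (4,10):dx=-1,dy=-1->C; (5,6):dx=+3,dy=+6->C; (5,7):dx=-1,dy=-10->C
  (5,8):dx=+2,dy=-3->D; (5,9):dx=+1,dy=+1->C; (5,10):dx=-4,dy=-8->C; (6,7):dx=-4,dy=-16->C
  (6,8):dx=-1,dy=-9->C; (6,9):dx=-2,dy=-5->C; (6,10):dx=-7,dy=-14->C; (7,8):dx=+3,dy=+7->C
  (7,9):dx=+2,dy=+11->C; (7,10):dx=-3,dy=+2->D; (8,9):dx=-1,dy=+4->D; (8,10):dx=-6,dy=-5->C
  (9,10):dx=-5,dy=-9->C
Step 2: C = 33, D = 12, total pairs = 45.
Step 3: tau = (C - D)/(n(n-1)/2) = (33 - 12)/45 = 0.466667.
Step 4: Exact two-sided p-value (enumerate n! = 3628800 permutations of y under H0): p = 0.072550.
Step 5: alpha = 0.1. reject H0.

tau_b = 0.4667 (C=33, D=12), p = 0.072550, reject H0.


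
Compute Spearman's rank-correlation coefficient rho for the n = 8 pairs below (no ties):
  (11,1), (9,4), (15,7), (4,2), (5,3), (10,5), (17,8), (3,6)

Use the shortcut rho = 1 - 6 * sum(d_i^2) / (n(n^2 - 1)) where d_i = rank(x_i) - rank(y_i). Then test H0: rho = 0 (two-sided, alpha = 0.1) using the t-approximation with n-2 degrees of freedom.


Step 1: Rank x and y separately (midranks; no ties here).
rank(x): 11->6, 9->4, 15->7, 4->2, 5->3, 10->5, 17->8, 3->1
rank(y): 1->1, 4->4, 7->7, 2->2, 3->3, 5->5, 8->8, 6->6
Step 2: d_i = R_x(i) - R_y(i); compute d_i^2.
  (6-1)^2=25, (4-4)^2=0, (7-7)^2=0, (2-2)^2=0, (3-3)^2=0, (5-5)^2=0, (8-8)^2=0, (1-6)^2=25
sum(d^2) = 50.
Step 3: rho = 1 - 6*50 / (8*(8^2 - 1)) = 1 - 300/504 = 0.404762.
Step 4: Under H0, t = rho * sqrt((n-2)/(1-rho^2)) = 1.0842 ~ t(6).
Step 5: Two-sided p-value from the t-distribution with 6 df = 0.319889.
Step 6: alpha = 0.1. fail to reject H0.

rho = 0.4048, p = 0.319889, fail to reject H0 at alpha = 0.1.


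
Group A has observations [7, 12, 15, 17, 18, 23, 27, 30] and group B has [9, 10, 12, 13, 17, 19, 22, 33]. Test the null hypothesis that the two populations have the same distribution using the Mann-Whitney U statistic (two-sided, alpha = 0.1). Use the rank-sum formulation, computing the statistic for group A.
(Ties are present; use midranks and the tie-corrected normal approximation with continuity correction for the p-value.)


Step 1: Combine and sort all 16 observations; assign midranks.
sorted (value, group): (7,X), (9,Y), (10,Y), (12,X), (12,Y), (13,Y), (15,X), (17,X), (17,Y), (18,X), (19,Y), (22,Y), (23,X), (27,X), (30,X), (33,Y)
ranks: 7->1, 9->2, 10->3, 12->4.5, 12->4.5, 13->6, 15->7, 17->8.5, 17->8.5, 18->10, 19->11, 22->12, 23->13, 27->14, 30->15, 33->16
Step 2: Rank sum for X: R1 = 1 + 4.5 + 7 + 8.5 + 10 + 13 + 14 + 15 = 73.
Step 3: U_X = R1 - n1(n1+1)/2 = 73 - 8*9/2 = 73 - 36 = 37.
       U_Y = n1*n2 - U_X = 64 - 37 = 27.
Step 4: Ties are present, so use the tie-corrected normal approximation (with continuity correction) for the p-value.
Step 5: p-value = 0.636006; compare to alpha = 0.1. fail to reject H0.

U_X = 37, p = 0.636006, fail to reject H0 at alpha = 0.1.


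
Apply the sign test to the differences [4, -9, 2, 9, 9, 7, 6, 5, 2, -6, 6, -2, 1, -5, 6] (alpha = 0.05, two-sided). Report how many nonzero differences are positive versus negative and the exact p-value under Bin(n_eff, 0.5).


Step 1: Discard zero differences. Original n = 15; n_eff = number of nonzero differences = 15.
Nonzero differences (with sign): +4, -9, +2, +9, +9, +7, +6, +5, +2, -6, +6, -2, +1, -5, +6
Step 2: Count signs: positive = 11, negative = 4.
Step 3: Under H0: P(positive) = 0.5, so the number of positives S ~ Bin(15, 0.5).
Step 4: Two-sided exact p-value = sum of Bin(15,0.5) probabilities at or below the observed probability = 0.118469.
Step 5: alpha = 0.05. fail to reject H0.

n_eff = 15, pos = 11, neg = 4, p = 0.118469, fail to reject H0.


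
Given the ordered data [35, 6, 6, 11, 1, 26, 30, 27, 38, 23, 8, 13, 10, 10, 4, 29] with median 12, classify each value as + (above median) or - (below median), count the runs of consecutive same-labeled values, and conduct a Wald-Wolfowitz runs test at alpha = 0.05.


Step 1: Compute median = 12; label A = above, B = below.
Labels in order: ABBBBAAAAABABBBA  (n_A = 8, n_B = 8)
Step 2: Count runs R = 7.
Step 3: Under H0 (random ordering), E[R] = 2*n_A*n_B/(n_A+n_B) + 1 = 2*8*8/16 + 1 = 9.0000.
        Var[R] = 2*n_A*n_B*(2*n_A*n_B - n_A - n_B) / ((n_A+n_B)^2 * (n_A+n_B-1)) = 14336/3840 = 3.7333.
        SD[R] = 1.9322.
Step 4: Continuity-corrected z = (R + 0.5 - E[R]) / SD[R] = (7 + 0.5 - 9.0000) / 1.9322 = -0.7763.
Step 5: Two-sided p-value via normal approximation = 2*(1 - Phi(|z|)) = 0.437558.
Step 6: alpha = 0.05. fail to reject H0.

R = 7, z = -0.7763, p = 0.437558, fail to reject H0.


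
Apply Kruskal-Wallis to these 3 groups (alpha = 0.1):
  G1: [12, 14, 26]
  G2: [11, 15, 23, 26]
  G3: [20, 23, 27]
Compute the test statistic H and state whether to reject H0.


Step 1: Combine all N = 10 observations and assign midranks.
sorted (value, group, rank): (11,G2,1), (12,G1,2), (14,G1,3), (15,G2,4), (20,G3,5), (23,G2,6.5), (23,G3,6.5), (26,G1,8.5), (26,G2,8.5), (27,G3,10)
Step 2: Sum ranks within each group.
R_1 = 13.5 (n_1 = 3)
R_2 = 20 (n_2 = 4)
R_3 = 21.5 (n_3 = 3)
Step 3: H = 12/(N(N+1)) * sum(R_i^2/n_i) - 3(N+1)
     = 12/(10*11) * (13.5^2/3 + 20^2/4 + 21.5^2/3) - 3*11
     = 0.109091 * 314.833 - 33
     = 1.345455.
Step 4: Ties present; correction factor C = 1 - 12/(10^3 - 10) = 0.987879. Corrected H = 1.345455 / 0.987879 = 1.361963.
Step 5: Under H0, H ~ chi^2(2); p-value = 0.506120.
Step 6: alpha = 0.1. fail to reject H0.

H = 1.3620, df = 2, p = 0.506120, fail to reject H0.


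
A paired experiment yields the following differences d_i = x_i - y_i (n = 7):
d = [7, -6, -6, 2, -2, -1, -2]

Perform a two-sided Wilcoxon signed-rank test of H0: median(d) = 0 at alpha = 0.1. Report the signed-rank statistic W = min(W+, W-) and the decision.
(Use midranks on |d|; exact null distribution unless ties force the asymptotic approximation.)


Step 1: Drop any zero differences (none here) and take |d_i|.
|d| = [7, 6, 6, 2, 2, 1, 2]
Step 2: Midrank |d_i| (ties get averaged ranks).
ranks: |7|->7, |6|->5.5, |6|->5.5, |2|->3, |2|->3, |1|->1, |2|->3
Step 3: Attach original signs; sum ranks with positive sign and with negative sign.
W+ = 7 + 3 = 10
W- = 5.5 + 5.5 + 3 + 1 + 3 = 18
(Check: W+ + W- = 28 should equal n(n+1)/2 = 28.)
Step 4: Test statistic W = min(W+, W-) = 10.
Step 5: Ties in |d|, so use the tie-corrected normal approximation.
        E[W] = n(n+1)/4 = 7*8/4 = 14.
        Tie groups: |d|=2 (t=3), |d|=6 (t=2); sum(t^3 - t) = 30.
        Var[W] = n(n+1)(2n+1)/24 - sum(t^3-t)/48 = 840/24 - 30/48 = 34.375.
        z = (W - E[W]) / sqrt(Var[W]) = (10 - 14) / 5.8630 = -0.6822.
        Two-sided p = 2*Phi(z) = 0.495086.
Step 6: alpha = 0.1. fail to reject H0.

W+ = 10, W- = 18, W = min = 10, p = 0.495086, fail to reject H0.


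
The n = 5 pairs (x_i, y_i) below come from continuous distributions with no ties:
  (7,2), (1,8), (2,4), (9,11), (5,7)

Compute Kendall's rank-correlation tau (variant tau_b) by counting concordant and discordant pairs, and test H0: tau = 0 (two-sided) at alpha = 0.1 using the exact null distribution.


Step 1: Enumerate the 10 unordered pairs (i,j) with i<j and classify each by sign(x_j-x_i) * sign(y_j-y_i).
  (1,2):dx=-6,dy=+6->D; (1,3):dx=-5,dy=+2->D; (1,4):dx=+2,dy=+9->C; (1,5):dx=-2,dy=+5->D
  (2,3):dx=+1,dy=-4->D; (2,4):dx=+8,dy=+3->C; (2,5):dx=+4,dy=-1->D; (3,4):dx=+7,dy=+7->C
  (3,5):dx=+3,dy=+3->C; (4,5):dx=-4,dy=-4->C
Step 2: C = 5, D = 5, total pairs = 10.
Step 3: tau = (C - D)/(n(n-1)/2) = (5 - 5)/10 = 0.000000.
Step 4: Exact two-sided p-value (enumerate n! = 120 permutations of y under H0): p = 1.000000.
Step 5: alpha = 0.1. fail to reject H0.

tau_b = 0.0000 (C=5, D=5), p = 1.000000, fail to reject H0.


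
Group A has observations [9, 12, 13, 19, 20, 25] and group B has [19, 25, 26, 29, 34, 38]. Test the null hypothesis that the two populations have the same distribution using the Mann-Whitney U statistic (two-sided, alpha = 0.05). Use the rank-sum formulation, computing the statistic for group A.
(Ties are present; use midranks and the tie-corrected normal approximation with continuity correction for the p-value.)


Step 1: Combine and sort all 12 observations; assign midranks.
sorted (value, group): (9,X), (12,X), (13,X), (19,X), (19,Y), (20,X), (25,X), (25,Y), (26,Y), (29,Y), (34,Y), (38,Y)
ranks: 9->1, 12->2, 13->3, 19->4.5, 19->4.5, 20->6, 25->7.5, 25->7.5, 26->9, 29->10, 34->11, 38->12
Step 2: Rank sum for X: R1 = 1 + 2 + 3 + 4.5 + 6 + 7.5 = 24.
Step 3: U_X = R1 - n1(n1+1)/2 = 24 - 6*7/2 = 24 - 21 = 3.
       U_Y = n1*n2 - U_X = 36 - 3 = 33.
Step 4: Ties are present, so use the tie-corrected normal approximation (with continuity correction) for the p-value.
Step 5: p-value = 0.019805; compare to alpha = 0.05. reject H0.

U_X = 3, p = 0.019805, reject H0 at alpha = 0.05.


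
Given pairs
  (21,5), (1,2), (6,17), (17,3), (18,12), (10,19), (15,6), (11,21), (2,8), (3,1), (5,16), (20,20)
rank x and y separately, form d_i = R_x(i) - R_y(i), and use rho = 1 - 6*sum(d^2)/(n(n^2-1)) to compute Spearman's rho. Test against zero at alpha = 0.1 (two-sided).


Step 1: Rank x and y separately (midranks; no ties here).
rank(x): 21->12, 1->1, 6->5, 17->9, 18->10, 10->6, 15->8, 11->7, 2->2, 3->3, 5->4, 20->11
rank(y): 5->4, 2->2, 17->9, 3->3, 12->7, 19->10, 6->5, 21->12, 8->6, 1->1, 16->8, 20->11
Step 2: d_i = R_x(i) - R_y(i); compute d_i^2.
  (12-4)^2=64, (1-2)^2=1, (5-9)^2=16, (9-3)^2=36, (10-7)^2=9, (6-10)^2=16, (8-5)^2=9, (7-12)^2=25, (2-6)^2=16, (3-1)^2=4, (4-8)^2=16, (11-11)^2=0
sum(d^2) = 212.
Step 3: rho = 1 - 6*212 / (12*(12^2 - 1)) = 1 - 1272/1716 = 0.258741.
Step 4: Under H0, t = rho * sqrt((n-2)/(1-rho^2)) = 0.8471 ~ t(10).
Step 5: Two-sided p-value from the t-distribution with 10 df = 0.416775.
Step 6: alpha = 0.1. fail to reject H0.

rho = 0.2587, p = 0.416775, fail to reject H0 at alpha = 0.1.


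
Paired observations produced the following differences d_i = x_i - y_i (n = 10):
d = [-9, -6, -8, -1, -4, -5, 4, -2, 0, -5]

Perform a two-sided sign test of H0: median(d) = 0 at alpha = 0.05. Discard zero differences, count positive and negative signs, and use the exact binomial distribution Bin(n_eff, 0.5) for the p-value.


Step 1: Discard zero differences. Original n = 10; n_eff = number of nonzero differences = 9.
Nonzero differences (with sign): -9, -6, -8, -1, -4, -5, +4, -2, -5
Step 2: Count signs: positive = 1, negative = 8.
Step 3: Under H0: P(positive) = 0.5, so the number of positives S ~ Bin(9, 0.5).
Step 4: Two-sided exact p-value = sum of Bin(9,0.5) probabilities at or below the observed probability = 0.039062.
Step 5: alpha = 0.05. reject H0.

n_eff = 9, pos = 1, neg = 8, p = 0.039062, reject H0.


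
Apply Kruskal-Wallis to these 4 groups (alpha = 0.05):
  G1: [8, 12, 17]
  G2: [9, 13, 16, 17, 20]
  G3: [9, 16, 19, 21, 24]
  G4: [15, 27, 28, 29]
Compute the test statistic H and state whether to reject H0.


Step 1: Combine all N = 17 observations and assign midranks.
sorted (value, group, rank): (8,G1,1), (9,G2,2.5), (9,G3,2.5), (12,G1,4), (13,G2,5), (15,G4,6), (16,G2,7.5), (16,G3,7.5), (17,G1,9.5), (17,G2,9.5), (19,G3,11), (20,G2,12), (21,G3,13), (24,G3,14), (27,G4,15), (28,G4,16), (29,G4,17)
Step 2: Sum ranks within each group.
R_1 = 14.5 (n_1 = 3)
R_2 = 36.5 (n_2 = 5)
R_3 = 48 (n_3 = 5)
R_4 = 54 (n_4 = 4)
Step 3: H = 12/(N(N+1)) * sum(R_i^2/n_i) - 3(N+1)
     = 12/(17*18) * (14.5^2/3 + 36.5^2/5 + 48^2/5 + 54^2/4) - 3*18
     = 0.039216 * 1526.33 - 54
     = 5.856209.
Step 4: Ties present; correction factor C = 1 - 18/(17^3 - 17) = 0.996324. Corrected H = 5.856209 / 0.996324 = 5.877819.
Step 5: Under H0, H ~ chi^2(3); p-value = 0.117708.
Step 6: alpha = 0.05. fail to reject H0.

H = 5.8778, df = 3, p = 0.117708, fail to reject H0.


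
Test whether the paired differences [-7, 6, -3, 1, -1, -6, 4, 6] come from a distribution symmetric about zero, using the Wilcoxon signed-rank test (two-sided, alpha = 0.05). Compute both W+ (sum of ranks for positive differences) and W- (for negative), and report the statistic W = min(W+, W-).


Step 1: Drop any zero differences (none here) and take |d_i|.
|d| = [7, 6, 3, 1, 1, 6, 4, 6]
Step 2: Midrank |d_i| (ties get averaged ranks).
ranks: |7|->8, |6|->6, |3|->3, |1|->1.5, |1|->1.5, |6|->6, |4|->4, |6|->6
Step 3: Attach original signs; sum ranks with positive sign and with negative sign.
W+ = 6 + 1.5 + 4 + 6 = 17.5
W- = 8 + 3 + 1.5 + 6 = 18.5
(Check: W+ + W- = 36 should equal n(n+1)/2 = 36.)
Step 4: Test statistic W = min(W+, W-) = 17.5.
Step 5: Ties in |d|, so use the tie-corrected normal approximation.
        E[W] = n(n+1)/4 = 8*9/4 = 18.
        Tie groups: |d|=1 (t=2), |d|=6 (t=3); sum(t^3 - t) = 30.
        Var[W] = n(n+1)(2n+1)/24 - sum(t^3-t)/48 = 1224/24 - 30/48 = 50.375.
        z = (W - E[W]) / sqrt(Var[W]) = (17.5 - 18) / 7.0975 = -0.0704.
        Two-sided p = 2*Phi(z) = 0.943838.
Step 6: alpha = 0.05. fail to reject H0.

W+ = 17.5, W- = 18.5, W = min = 17.5, p = 0.943838, fail to reject H0.


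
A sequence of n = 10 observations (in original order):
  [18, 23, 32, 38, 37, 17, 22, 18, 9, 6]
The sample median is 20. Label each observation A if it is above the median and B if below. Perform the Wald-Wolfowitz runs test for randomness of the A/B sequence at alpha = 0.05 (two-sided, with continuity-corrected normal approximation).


Step 1: Compute median = 20; label A = above, B = below.
Labels in order: BAAAABABBB  (n_A = 5, n_B = 5)
Step 2: Count runs R = 5.
Step 3: Under H0 (random ordering), E[R] = 2*n_A*n_B/(n_A+n_B) + 1 = 2*5*5/10 + 1 = 6.0000.
        Var[R] = 2*n_A*n_B*(2*n_A*n_B - n_A - n_B) / ((n_A+n_B)^2 * (n_A+n_B-1)) = 2000/900 = 2.2222.
        SD[R] = 1.4907.
Step 4: Continuity-corrected z = (R + 0.5 - E[R]) / SD[R] = (5 + 0.5 - 6.0000) / 1.4907 = -0.3354.
Step 5: Two-sided p-value via normal approximation = 2*(1 - Phi(|z|)) = 0.737316.
Step 6: alpha = 0.05. fail to reject H0.

R = 5, z = -0.3354, p = 0.737316, fail to reject H0.


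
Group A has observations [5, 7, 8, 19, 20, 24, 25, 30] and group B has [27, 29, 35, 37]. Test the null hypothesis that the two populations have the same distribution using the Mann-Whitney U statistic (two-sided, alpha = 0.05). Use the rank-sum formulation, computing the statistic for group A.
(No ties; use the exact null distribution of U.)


Step 1: Combine and sort all 12 observations; assign midranks.
sorted (value, group): (5,X), (7,X), (8,X), (19,X), (20,X), (24,X), (25,X), (27,Y), (29,Y), (30,X), (35,Y), (37,Y)
ranks: 5->1, 7->2, 8->3, 19->4, 20->5, 24->6, 25->7, 27->8, 29->9, 30->10, 35->11, 37->12
Step 2: Rank sum for X: R1 = 1 + 2 + 3 + 4 + 5 + 6 + 7 + 10 = 38.
Step 3: U_X = R1 - n1(n1+1)/2 = 38 - 8*9/2 = 38 - 36 = 2.
       U_Y = n1*n2 - U_X = 32 - 2 = 30.
Step 4: No ties, so the exact null distribution of U (based on enumerating the C(12,8) = 495 equally likely rank assignments) gives the two-sided p-value.
Step 5: p-value = 0.016162; compare to alpha = 0.05. reject H0.

U_X = 2, p = 0.016162, reject H0 at alpha = 0.05.


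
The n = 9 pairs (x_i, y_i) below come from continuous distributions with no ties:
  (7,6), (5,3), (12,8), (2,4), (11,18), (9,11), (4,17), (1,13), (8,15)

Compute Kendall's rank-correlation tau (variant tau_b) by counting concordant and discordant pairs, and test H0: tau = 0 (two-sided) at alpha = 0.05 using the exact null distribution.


Step 1: Enumerate the 36 unordered pairs (i,j) with i<j and classify each by sign(x_j-x_i) * sign(y_j-y_i).
  (1,2):dx=-2,dy=-3->C; (1,3):dx=+5,dy=+2->C; (1,4):dx=-5,dy=-2->C; (1,5):dx=+4,dy=+12->C
  (1,6):dx=+2,dy=+5->C; (1,7):dx=-3,dy=+11->D; (1,8):dx=-6,dy=+7->D; (1,9):dx=+1,dy=+9->C
  (2,3):dx=+7,dy=+5->C; (2,4):dx=-3,dy=+1->D; (2,5):dx=+6,dy=+15->C; (2,6):dx=+4,dy=+8->C
  (2,7):dx=-1,dy=+14->D; (2,8):dx=-4,dy=+10->D; (2,9):dx=+3,dy=+12->C; (3,4):dx=-10,dy=-4->C
  (3,5):dx=-1,dy=+10->D; (3,6):dx=-3,dy=+3->D; (3,7):dx=-8,dy=+9->D; (3,8):dx=-11,dy=+5->D
  (3,9):dx=-4,dy=+7->D; (4,5):dx=+9,dy=+14->C; (4,6):dx=+7,dy=+7->C; (4,7):dx=+2,dy=+13->C
  (4,8):dx=-1,dy=+9->D; (4,9):dx=+6,dy=+11->C; (5,6):dx=-2,dy=-7->C; (5,7):dx=-7,dy=-1->C
  (5,8):dx=-10,dy=-5->C; (5,9):dx=-3,dy=-3->C; (6,7):dx=-5,dy=+6->D; (6,8):dx=-8,dy=+2->D
  (6,9):dx=-1,dy=+4->D; (7,8):dx=-3,dy=-4->C; (7,9):dx=+4,dy=-2->D; (8,9):dx=+7,dy=+2->C
Step 2: C = 21, D = 15, total pairs = 36.
Step 3: tau = (C - D)/(n(n-1)/2) = (21 - 15)/36 = 0.166667.
Step 4: Exact two-sided p-value (enumerate n! = 362880 permutations of y under H0): p = 0.612202.
Step 5: alpha = 0.05. fail to reject H0.

tau_b = 0.1667 (C=21, D=15), p = 0.612202, fail to reject H0.


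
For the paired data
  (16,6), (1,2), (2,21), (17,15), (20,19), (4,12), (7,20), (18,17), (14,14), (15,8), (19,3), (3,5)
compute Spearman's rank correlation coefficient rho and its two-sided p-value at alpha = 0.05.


Step 1: Rank x and y separately (midranks; no ties here).
rank(x): 16->8, 1->1, 2->2, 17->9, 20->12, 4->4, 7->5, 18->10, 14->6, 15->7, 19->11, 3->3
rank(y): 6->4, 2->1, 21->12, 15->8, 19->10, 12->6, 20->11, 17->9, 14->7, 8->5, 3->2, 5->3
Step 2: d_i = R_x(i) - R_y(i); compute d_i^2.
  (8-4)^2=16, (1-1)^2=0, (2-12)^2=100, (9-8)^2=1, (12-10)^2=4, (4-6)^2=4, (5-11)^2=36, (10-9)^2=1, (6-7)^2=1, (7-5)^2=4, (11-2)^2=81, (3-3)^2=0
sum(d^2) = 248.
Step 3: rho = 1 - 6*248 / (12*(12^2 - 1)) = 1 - 1488/1716 = 0.132867.
Step 4: Under H0, t = rho * sqrt((n-2)/(1-rho^2)) = 0.4239 ~ t(10).
Step 5: Two-sided p-value from the t-distribution with 10 df = 0.680598.
Step 6: alpha = 0.05. fail to reject H0.

rho = 0.1329, p = 0.680598, fail to reject H0 at alpha = 0.05.


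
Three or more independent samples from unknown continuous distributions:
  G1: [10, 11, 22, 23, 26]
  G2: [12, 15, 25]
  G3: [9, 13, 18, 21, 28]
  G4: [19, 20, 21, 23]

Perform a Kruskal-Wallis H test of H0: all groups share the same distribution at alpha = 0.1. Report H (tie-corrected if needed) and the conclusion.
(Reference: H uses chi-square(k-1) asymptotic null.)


Step 1: Combine all N = 17 observations and assign midranks.
sorted (value, group, rank): (9,G3,1), (10,G1,2), (11,G1,3), (12,G2,4), (13,G3,5), (15,G2,6), (18,G3,7), (19,G4,8), (20,G4,9), (21,G3,10.5), (21,G4,10.5), (22,G1,12), (23,G1,13.5), (23,G4,13.5), (25,G2,15), (26,G1,16), (28,G3,17)
Step 2: Sum ranks within each group.
R_1 = 46.5 (n_1 = 5)
R_2 = 25 (n_2 = 3)
R_3 = 40.5 (n_3 = 5)
R_4 = 41 (n_4 = 4)
Step 3: H = 12/(N(N+1)) * sum(R_i^2/n_i) - 3(N+1)
     = 12/(17*18) * (46.5^2/5 + 25^2/3 + 40.5^2/5 + 41^2/4) - 3*18
     = 0.039216 * 1389.08 - 54
     = 0.473856.
Step 4: Ties present; correction factor C = 1 - 12/(17^3 - 17) = 0.997549. Corrected H = 0.473856 / 0.997549 = 0.475020.
Step 5: Under H0, H ~ chi^2(3); p-value = 0.924344.
Step 6: alpha = 0.1. fail to reject H0.

H = 0.4750, df = 3, p = 0.924344, fail to reject H0.


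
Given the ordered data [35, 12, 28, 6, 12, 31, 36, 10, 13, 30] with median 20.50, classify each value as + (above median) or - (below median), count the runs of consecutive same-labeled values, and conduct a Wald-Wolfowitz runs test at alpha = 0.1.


Step 1: Compute median = 20.50; label A = above, B = below.
Labels in order: ABABBAABBA  (n_A = 5, n_B = 5)
Step 2: Count runs R = 7.
Step 3: Under H0 (random ordering), E[R] = 2*n_A*n_B/(n_A+n_B) + 1 = 2*5*5/10 + 1 = 6.0000.
        Var[R] = 2*n_A*n_B*(2*n_A*n_B - n_A - n_B) / ((n_A+n_B)^2 * (n_A+n_B-1)) = 2000/900 = 2.2222.
        SD[R] = 1.4907.
Step 4: Continuity-corrected z = (R - 0.5 - E[R]) / SD[R] = (7 - 0.5 - 6.0000) / 1.4907 = 0.3354.
Step 5: Two-sided p-value via normal approximation = 2*(1 - Phi(|z|)) = 0.737316.
Step 6: alpha = 0.1. fail to reject H0.

R = 7, z = 0.3354, p = 0.737316, fail to reject H0.


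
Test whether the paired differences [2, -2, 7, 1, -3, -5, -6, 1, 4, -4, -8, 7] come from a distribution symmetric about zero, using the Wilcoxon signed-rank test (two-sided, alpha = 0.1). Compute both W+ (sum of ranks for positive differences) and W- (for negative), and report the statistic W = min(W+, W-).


Step 1: Drop any zero differences (none here) and take |d_i|.
|d| = [2, 2, 7, 1, 3, 5, 6, 1, 4, 4, 8, 7]
Step 2: Midrank |d_i| (ties get averaged ranks).
ranks: |2|->3.5, |2|->3.5, |7|->10.5, |1|->1.5, |3|->5, |5|->8, |6|->9, |1|->1.5, |4|->6.5, |4|->6.5, |8|->12, |7|->10.5
Step 3: Attach original signs; sum ranks with positive sign and with negative sign.
W+ = 3.5 + 10.5 + 1.5 + 1.5 + 6.5 + 10.5 = 34
W- = 3.5 + 5 + 8 + 9 + 6.5 + 12 = 44
(Check: W+ + W- = 78 should equal n(n+1)/2 = 78.)
Step 4: Test statistic W = min(W+, W-) = 34.
Step 5: Ties in |d|, so use the tie-corrected normal approximation.
        E[W] = n(n+1)/4 = 12*13/4 = 39.
        Tie groups: |d|=1 (t=2), |d|=2 (t=2), |d|=4 (t=2), |d|=7 (t=2); sum(t^3 - t) = 24.
        Var[W] = n(n+1)(2n+1)/24 - sum(t^3-t)/48 = 3900/24 - 24/48 = 162.
        z = (W - E[W]) / sqrt(Var[W]) = (34 - 39) / 12.7279 = -0.3928.
        Two-sided p = 2*Phi(z) = 0.694440.
Step 6: alpha = 0.1. fail to reject H0.

W+ = 34, W- = 44, W = min = 34, p = 0.694440, fail to reject H0.


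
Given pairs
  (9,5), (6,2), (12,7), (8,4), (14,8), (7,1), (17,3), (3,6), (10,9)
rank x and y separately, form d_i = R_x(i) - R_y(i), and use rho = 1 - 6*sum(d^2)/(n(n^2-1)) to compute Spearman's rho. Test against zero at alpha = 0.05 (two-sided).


Step 1: Rank x and y separately (midranks; no ties here).
rank(x): 9->5, 6->2, 12->7, 8->4, 14->8, 7->3, 17->9, 3->1, 10->6
rank(y): 5->5, 2->2, 7->7, 4->4, 8->8, 1->1, 3->3, 6->6, 9->9
Step 2: d_i = R_x(i) - R_y(i); compute d_i^2.
  (5-5)^2=0, (2-2)^2=0, (7-7)^2=0, (4-4)^2=0, (8-8)^2=0, (3-1)^2=4, (9-3)^2=36, (1-6)^2=25, (6-9)^2=9
sum(d^2) = 74.
Step 3: rho = 1 - 6*74 / (9*(9^2 - 1)) = 1 - 444/720 = 0.383333.
Step 4: Under H0, t = rho * sqrt((n-2)/(1-rho^2)) = 1.0981 ~ t(7).
Step 5: Two-sided p-value from the t-distribution with 7 df = 0.308495.
Step 6: alpha = 0.05. fail to reject H0.

rho = 0.3833, p = 0.308495, fail to reject H0 at alpha = 0.05.


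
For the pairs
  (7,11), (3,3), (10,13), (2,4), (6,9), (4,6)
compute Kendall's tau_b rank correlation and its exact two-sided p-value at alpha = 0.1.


Step 1: Enumerate the 15 unordered pairs (i,j) with i<j and classify each by sign(x_j-x_i) * sign(y_j-y_i).
  (1,2):dx=-4,dy=-8->C; (1,3):dx=+3,dy=+2->C; (1,4):dx=-5,dy=-7->C; (1,5):dx=-1,dy=-2->C
  (1,6):dx=-3,dy=-5->C; (2,3):dx=+7,dy=+10->C; (2,4):dx=-1,dy=+1->D; (2,5):dx=+3,dy=+6->C
  (2,6):dx=+1,dy=+3->C; (3,4):dx=-8,dy=-9->C; (3,5):dx=-4,dy=-4->C; (3,6):dx=-6,dy=-7->C
  (4,5):dx=+4,dy=+5->C; (4,6):dx=+2,dy=+2->C; (5,6):dx=-2,dy=-3->C
Step 2: C = 14, D = 1, total pairs = 15.
Step 3: tau = (C - D)/(n(n-1)/2) = (14 - 1)/15 = 0.866667.
Step 4: Exact two-sided p-value (enumerate n! = 720 permutations of y under H0): p = 0.016667.
Step 5: alpha = 0.1. reject H0.

tau_b = 0.8667 (C=14, D=1), p = 0.016667, reject H0.


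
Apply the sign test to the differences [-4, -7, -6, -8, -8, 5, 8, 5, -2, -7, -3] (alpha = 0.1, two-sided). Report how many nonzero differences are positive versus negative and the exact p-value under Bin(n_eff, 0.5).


Step 1: Discard zero differences. Original n = 11; n_eff = number of nonzero differences = 11.
Nonzero differences (with sign): -4, -7, -6, -8, -8, +5, +8, +5, -2, -7, -3
Step 2: Count signs: positive = 3, negative = 8.
Step 3: Under H0: P(positive) = 0.5, so the number of positives S ~ Bin(11, 0.5).
Step 4: Two-sided exact p-value = sum of Bin(11,0.5) probabilities at or below the observed probability = 0.226562.
Step 5: alpha = 0.1. fail to reject H0.

n_eff = 11, pos = 3, neg = 8, p = 0.226562, fail to reject H0.


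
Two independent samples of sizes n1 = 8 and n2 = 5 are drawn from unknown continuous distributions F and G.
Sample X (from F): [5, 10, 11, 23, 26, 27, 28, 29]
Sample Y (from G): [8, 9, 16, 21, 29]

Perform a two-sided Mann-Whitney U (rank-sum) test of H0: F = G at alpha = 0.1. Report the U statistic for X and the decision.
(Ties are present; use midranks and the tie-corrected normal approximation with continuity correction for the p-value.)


Step 1: Combine and sort all 13 observations; assign midranks.
sorted (value, group): (5,X), (8,Y), (9,Y), (10,X), (11,X), (16,Y), (21,Y), (23,X), (26,X), (27,X), (28,X), (29,X), (29,Y)
ranks: 5->1, 8->2, 9->3, 10->4, 11->5, 16->6, 21->7, 23->8, 26->9, 27->10, 28->11, 29->12.5, 29->12.5
Step 2: Rank sum for X: R1 = 1 + 4 + 5 + 8 + 9 + 10 + 11 + 12.5 = 60.5.
Step 3: U_X = R1 - n1(n1+1)/2 = 60.5 - 8*9/2 = 60.5 - 36 = 24.5.
       U_Y = n1*n2 - U_X = 40 - 24.5 = 15.5.
Step 4: Ties are present, so use the tie-corrected normal approximation (with continuity correction) for the p-value.
Step 5: p-value = 0.557643; compare to alpha = 0.1. fail to reject H0.

U_X = 24.5, p = 0.557643, fail to reject H0 at alpha = 0.1.


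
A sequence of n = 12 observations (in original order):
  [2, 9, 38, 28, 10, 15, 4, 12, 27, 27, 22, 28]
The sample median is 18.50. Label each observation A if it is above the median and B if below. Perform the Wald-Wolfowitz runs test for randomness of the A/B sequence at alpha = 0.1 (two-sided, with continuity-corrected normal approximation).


Step 1: Compute median = 18.50; label A = above, B = below.
Labels in order: BBAABBBBAAAA  (n_A = 6, n_B = 6)
Step 2: Count runs R = 4.
Step 3: Under H0 (random ordering), E[R] = 2*n_A*n_B/(n_A+n_B) + 1 = 2*6*6/12 + 1 = 7.0000.
        Var[R] = 2*n_A*n_B*(2*n_A*n_B - n_A - n_B) / ((n_A+n_B)^2 * (n_A+n_B-1)) = 4320/1584 = 2.7273.
        SD[R] = 1.6514.
Step 4: Continuity-corrected z = (R + 0.5 - E[R]) / SD[R] = (4 + 0.5 - 7.0000) / 1.6514 = -1.5138.
Step 5: Two-sided p-value via normal approximation = 2*(1 - Phi(|z|)) = 0.130070.
Step 6: alpha = 0.1. fail to reject H0.

R = 4, z = -1.5138, p = 0.130070, fail to reject H0.


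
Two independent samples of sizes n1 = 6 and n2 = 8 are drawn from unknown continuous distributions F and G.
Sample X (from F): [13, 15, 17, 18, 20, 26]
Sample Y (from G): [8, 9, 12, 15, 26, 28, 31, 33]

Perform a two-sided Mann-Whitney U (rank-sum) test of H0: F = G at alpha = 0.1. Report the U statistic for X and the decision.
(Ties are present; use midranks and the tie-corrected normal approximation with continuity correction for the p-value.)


Step 1: Combine and sort all 14 observations; assign midranks.
sorted (value, group): (8,Y), (9,Y), (12,Y), (13,X), (15,X), (15,Y), (17,X), (18,X), (20,X), (26,X), (26,Y), (28,Y), (31,Y), (33,Y)
ranks: 8->1, 9->2, 12->3, 13->4, 15->5.5, 15->5.5, 17->7, 18->8, 20->9, 26->10.5, 26->10.5, 28->12, 31->13, 33->14
Step 2: Rank sum for X: R1 = 4 + 5.5 + 7 + 8 + 9 + 10.5 = 44.
Step 3: U_X = R1 - n1(n1+1)/2 = 44 - 6*7/2 = 44 - 21 = 23.
       U_Y = n1*n2 - U_X = 48 - 23 = 25.
Step 4: Ties are present, so use the tie-corrected normal approximation (with continuity correction) for the p-value.
Step 5: p-value = 0.948419; compare to alpha = 0.1. fail to reject H0.

U_X = 23, p = 0.948419, fail to reject H0 at alpha = 0.1.


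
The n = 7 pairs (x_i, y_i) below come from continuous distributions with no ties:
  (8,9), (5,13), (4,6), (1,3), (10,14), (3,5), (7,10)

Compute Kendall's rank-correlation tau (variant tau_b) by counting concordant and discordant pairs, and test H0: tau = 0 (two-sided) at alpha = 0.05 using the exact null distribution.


Step 1: Enumerate the 21 unordered pairs (i,j) with i<j and classify each by sign(x_j-x_i) * sign(y_j-y_i).
  (1,2):dx=-3,dy=+4->D; (1,3):dx=-4,dy=-3->C; (1,4):dx=-7,dy=-6->C; (1,5):dx=+2,dy=+5->C
  (1,6):dx=-5,dy=-4->C; (1,7):dx=-1,dy=+1->D; (2,3):dx=-1,dy=-7->C; (2,4):dx=-4,dy=-10->C
  (2,5):dx=+5,dy=+1->C; (2,6):dx=-2,dy=-8->C; (2,7):dx=+2,dy=-3->D; (3,4):dx=-3,dy=-3->C
  (3,5):dx=+6,dy=+8->C; (3,6):dx=-1,dy=-1->C; (3,7):dx=+3,dy=+4->C; (4,5):dx=+9,dy=+11->C
  (4,6):dx=+2,dy=+2->C; (4,7):dx=+6,dy=+7->C; (5,6):dx=-7,dy=-9->C; (5,7):dx=-3,dy=-4->C
  (6,7):dx=+4,dy=+5->C
Step 2: C = 18, D = 3, total pairs = 21.
Step 3: tau = (C - D)/(n(n-1)/2) = (18 - 3)/21 = 0.714286.
Step 4: Exact two-sided p-value (enumerate n! = 5040 permutations of y under H0): p = 0.030159.
Step 5: alpha = 0.05. reject H0.

tau_b = 0.7143 (C=18, D=3), p = 0.030159, reject H0.
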